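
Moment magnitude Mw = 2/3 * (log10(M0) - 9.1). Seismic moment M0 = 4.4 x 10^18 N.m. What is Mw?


log10(M0) = log10(4.4 x 10^18) = 18.6435
Mw = 2/3 * (18.6435 - 9.1)
= 2/3 * 9.5435
= 6.36

6.36


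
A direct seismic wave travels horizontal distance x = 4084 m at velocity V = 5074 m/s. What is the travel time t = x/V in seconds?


t = x / V
= 4084 / 5074
= 0.8049 s

0.8049


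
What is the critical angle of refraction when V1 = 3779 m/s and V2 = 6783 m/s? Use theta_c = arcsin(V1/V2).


V1/V2 = 3779/6783 = 0.557128
theta_c = arcsin(0.557128) = 33.8574 degrees

33.8574


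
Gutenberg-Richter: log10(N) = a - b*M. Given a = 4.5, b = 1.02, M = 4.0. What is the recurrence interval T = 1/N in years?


log10(N) = 4.5 - 1.02*4.0 = 0.42
N = 10^0.42 = 2.630268
T = 1/N = 1/2.630268 = 0.3802 years

0.3802


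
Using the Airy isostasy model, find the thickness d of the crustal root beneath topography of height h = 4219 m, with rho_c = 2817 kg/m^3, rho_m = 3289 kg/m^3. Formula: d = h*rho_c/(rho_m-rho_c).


rho_m - rho_c = 3289 - 2817 = 472
d = 4219 * 2817 / 472
= 11884923 / 472
= 25179.92 m

25179.92


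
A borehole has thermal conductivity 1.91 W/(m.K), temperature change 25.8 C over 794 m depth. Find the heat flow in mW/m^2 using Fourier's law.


q = k * dT / dz * 1000
= 1.91 * 25.8 / 794 * 1000
= 0.062063 * 1000
= 62.063 mW/m^2

62.063


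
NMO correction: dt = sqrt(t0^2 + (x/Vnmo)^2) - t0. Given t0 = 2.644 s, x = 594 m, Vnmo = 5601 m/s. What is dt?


x/Vnmo = 594/5601 = 0.106052
(x/Vnmo)^2 = 0.011247
t0^2 = 6.990736
sqrt(6.990736 + 0.011247) = 2.646126
dt = 2.646126 - 2.644 = 0.002126

0.002126


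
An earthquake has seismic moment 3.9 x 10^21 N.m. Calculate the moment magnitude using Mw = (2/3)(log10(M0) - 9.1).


log10(M0) = log10(3.9 x 10^21) = 21.5911
Mw = 2/3 * (21.5911 - 9.1)
= 2/3 * 12.4911
= 8.33

8.33


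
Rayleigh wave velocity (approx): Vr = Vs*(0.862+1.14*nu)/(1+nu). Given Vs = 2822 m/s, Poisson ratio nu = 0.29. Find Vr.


Numerator factor = 0.862 + 1.14*0.29 = 1.1926
Denominator = 1 + 0.29 = 1.29
Vr = 2822 * 1.1926 / 1.29 = 2608.93 m/s

2608.93


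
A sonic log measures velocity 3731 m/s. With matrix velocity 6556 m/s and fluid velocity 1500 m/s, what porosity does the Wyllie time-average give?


1/V - 1/Vm = 1/3731 - 1/6556 = 0.00011549
1/Vf - 1/Vm = 1/1500 - 1/6556 = 0.00051413
phi = 0.00011549 / 0.00051413 = 0.2246

0.2246


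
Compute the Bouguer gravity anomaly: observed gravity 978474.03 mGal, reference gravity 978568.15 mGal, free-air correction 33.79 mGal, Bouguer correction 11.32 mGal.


BA = g_obs - g_ref + FAC - BC
= 978474.03 - 978568.15 + 33.79 - 11.32
= -71.65 mGal

-71.65


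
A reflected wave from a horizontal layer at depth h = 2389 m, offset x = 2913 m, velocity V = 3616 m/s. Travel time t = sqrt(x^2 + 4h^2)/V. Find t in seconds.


x^2 + 4h^2 = 2913^2 + 4*2389^2 = 8485569 + 22829284 = 31314853
sqrt(31314853) = 5595.9676
t = 5595.9676 / 3616 = 1.5476 s

1.5476


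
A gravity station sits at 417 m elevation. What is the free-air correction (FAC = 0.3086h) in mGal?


FAC = 0.3086 * h
= 0.3086 * 417
= 128.6862 mGal

128.6862


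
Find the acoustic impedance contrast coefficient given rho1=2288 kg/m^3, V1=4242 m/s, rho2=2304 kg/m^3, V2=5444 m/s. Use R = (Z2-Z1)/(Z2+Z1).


Z1 = 2288 * 4242 = 9705696
Z2 = 2304 * 5444 = 12542976
R = (12542976 - 9705696) / (12542976 + 9705696) = 2837280 / 22248672 = 0.1275

0.1275


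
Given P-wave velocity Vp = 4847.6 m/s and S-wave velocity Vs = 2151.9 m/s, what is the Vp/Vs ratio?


Vp/Vs = 4847.6 / 2151.9
= 2.2527

2.2527


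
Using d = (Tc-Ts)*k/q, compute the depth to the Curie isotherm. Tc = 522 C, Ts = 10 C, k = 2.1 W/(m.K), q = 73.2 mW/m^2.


T_Curie - T_surf = 522 - 10 = 512 C
Convert q to W/m^2: 73.2 mW/m^2 = 0.0732 W/m^2
d = 512 * 2.1 / 0.0732 = 14688.52 m

14688.52


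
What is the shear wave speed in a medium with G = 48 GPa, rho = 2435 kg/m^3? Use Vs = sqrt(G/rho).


Convert G to Pa: G = 48e9 Pa
Compute G/rho = 48e9 / 2435 = 19712525.6674
Vs = sqrt(19712525.6674) = 4439.88 m/s

4439.88


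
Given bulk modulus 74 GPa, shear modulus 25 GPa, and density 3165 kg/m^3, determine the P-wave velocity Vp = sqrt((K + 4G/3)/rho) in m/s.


First compute the effective modulus:
K + 4G/3 = 74e9 + 4*25e9/3 = 107333333333.33 Pa
Then divide by density:
107333333333.33 / 3165 = 33912585.5714 Pa/(kg/m^3)
Take the square root:
Vp = sqrt(33912585.5714) = 5823.45 m/s

5823.45


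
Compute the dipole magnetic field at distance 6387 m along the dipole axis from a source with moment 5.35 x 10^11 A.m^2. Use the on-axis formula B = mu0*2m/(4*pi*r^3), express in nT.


m = 5.35 x 10^11 = 535000000000 A.m^2
2m = 1070000000000 A.m^2
r^3 = 6387^3 = 260549802603
B = (4pi*10^-7) * 1070000000000 / (4*pi * 260549802603) * 1e9
= 1344601.655736 / 3274165383007.42 * 1e9
= 410.67 nT

410.67


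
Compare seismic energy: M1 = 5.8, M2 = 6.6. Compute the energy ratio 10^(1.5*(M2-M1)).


M2 - M1 = 6.6 - 5.8 = 0.8
1.5 * 0.8 = 1.2
ratio = 10^1.2 = 15.85

15.85


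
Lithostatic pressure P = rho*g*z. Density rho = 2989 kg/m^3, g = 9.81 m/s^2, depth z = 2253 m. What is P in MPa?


P = rho * g * z / 1e6
= 2989 * 9.81 * 2253 / 1e6
= 66062668.77 / 1e6
= 66.0627 MPa

66.0627


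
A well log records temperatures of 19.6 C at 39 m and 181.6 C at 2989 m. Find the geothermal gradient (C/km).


dT = 181.6 - 19.6 = 162.0 C
dz = 2989 - 39 = 2950 m
gradient = dT/dz * 1000 = 162.0/2950 * 1000 = 54.9153 C/km

54.9153


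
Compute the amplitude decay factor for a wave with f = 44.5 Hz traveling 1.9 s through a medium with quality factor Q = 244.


pi*f*t/Q = pi*44.5*1.9/244 = 1.088613
A/A0 = exp(-1.088613) = 0.336683

0.336683


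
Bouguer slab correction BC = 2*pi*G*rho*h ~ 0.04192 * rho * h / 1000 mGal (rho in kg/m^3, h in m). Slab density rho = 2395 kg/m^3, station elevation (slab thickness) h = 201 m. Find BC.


BC = 0.04192 * rho * h / 1000
= 0.04192 * 2395 * 201 / 1000
= 20.1801 mGal

20.1801


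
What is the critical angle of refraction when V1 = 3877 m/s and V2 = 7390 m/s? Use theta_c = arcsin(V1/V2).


V1/V2 = 3877/7390 = 0.524628
theta_c = arcsin(0.524628) = 31.6432 degrees

31.6432


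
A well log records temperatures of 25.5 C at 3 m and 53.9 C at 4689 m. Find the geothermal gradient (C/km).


dT = 53.9 - 25.5 = 28.4 C
dz = 4689 - 3 = 4686 m
gradient = dT/dz * 1000 = 28.4/4686 * 1000 = 6.0606 C/km

6.0606


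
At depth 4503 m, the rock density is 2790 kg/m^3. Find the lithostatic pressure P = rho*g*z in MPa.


P = rho * g * z / 1e6
= 2790 * 9.81 * 4503 / 1e6
= 123246659.7 / 1e6
= 123.2467 MPa

123.2467


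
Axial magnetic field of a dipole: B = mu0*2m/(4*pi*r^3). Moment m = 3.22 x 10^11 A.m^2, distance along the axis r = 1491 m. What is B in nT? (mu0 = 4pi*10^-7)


m = 3.22 x 10^11 = 322000000000 A.m^2
2m = 644000000000 A.m^2
r^3 = 1491^3 = 3314613771
B = (4pi*10^-7) * 644000000000 / (4*pi * 3314613771) * 1e9
= 809274.267565 / 41652665089.84 * 1e9
= 19429.1113 nT

19429.1113


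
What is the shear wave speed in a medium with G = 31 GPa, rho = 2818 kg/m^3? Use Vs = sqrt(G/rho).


Convert G to Pa: G = 31e9 Pa
Compute G/rho = 31e9 / 2818 = 11000709.7232
Vs = sqrt(11000709.7232) = 3316.73 m/s

3316.73


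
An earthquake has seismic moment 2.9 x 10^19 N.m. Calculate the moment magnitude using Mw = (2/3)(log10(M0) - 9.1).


log10(M0) = log10(2.9 x 10^19) = 19.4624
Mw = 2/3 * (19.4624 - 9.1)
= 2/3 * 10.3624
= 6.91

6.91


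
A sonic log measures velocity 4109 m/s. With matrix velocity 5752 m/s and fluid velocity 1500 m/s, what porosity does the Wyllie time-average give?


1/V - 1/Vm = 1/4109 - 1/5752 = 6.952e-05
1/Vf - 1/Vm = 1/1500 - 1/5752 = 0.00049281
phi = 6.952e-05 / 0.00049281 = 0.1411

0.1411


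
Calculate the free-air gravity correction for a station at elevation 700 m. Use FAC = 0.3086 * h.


FAC = 0.3086 * h
= 0.3086 * 700
= 216.02 mGal

216.02


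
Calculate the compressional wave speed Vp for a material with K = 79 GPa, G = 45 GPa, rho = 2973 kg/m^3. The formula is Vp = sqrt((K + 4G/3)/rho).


First compute the effective modulus:
K + 4G/3 = 79e9 + 4*45e9/3 = 139000000000.0 Pa
Then divide by density:
139000000000.0 / 2973 = 46754120.4171 Pa/(kg/m^3)
Take the square root:
Vp = sqrt(46754120.4171) = 6837.7 m/s

6837.7


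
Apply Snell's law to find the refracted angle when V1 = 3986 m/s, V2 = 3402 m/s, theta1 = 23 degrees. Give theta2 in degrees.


sin(theta1) = sin(23 deg) = 0.390731
sin(theta2) = V2/V1 * sin(theta1) = 3402/3986 * 0.390731 = 0.333484
theta2 = arcsin(0.333484) = 19.4804 degrees

19.4804


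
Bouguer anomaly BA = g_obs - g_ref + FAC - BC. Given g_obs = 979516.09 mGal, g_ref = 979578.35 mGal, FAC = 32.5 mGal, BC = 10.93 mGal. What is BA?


BA = g_obs - g_ref + FAC - BC
= 979516.09 - 979578.35 + 32.5 - 10.93
= -40.69 mGal

-40.69


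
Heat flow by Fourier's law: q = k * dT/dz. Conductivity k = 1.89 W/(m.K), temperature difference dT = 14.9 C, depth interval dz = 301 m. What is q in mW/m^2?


q = k * dT / dz * 1000
= 1.89 * 14.9 / 301 * 1000
= 0.093558 * 1000
= 93.5581 mW/m^2

93.5581


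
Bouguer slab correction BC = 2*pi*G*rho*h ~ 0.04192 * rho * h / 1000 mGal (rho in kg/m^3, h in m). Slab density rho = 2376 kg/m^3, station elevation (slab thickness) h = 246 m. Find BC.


BC = 0.04192 * rho * h / 1000
= 0.04192 * 2376 * 246 / 1000
= 24.5021 mGal

24.5021


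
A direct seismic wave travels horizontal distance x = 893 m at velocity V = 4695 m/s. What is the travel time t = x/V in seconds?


t = x / V
= 893 / 4695
= 0.1902 s

0.1902


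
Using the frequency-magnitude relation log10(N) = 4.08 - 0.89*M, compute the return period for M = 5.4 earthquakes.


log10(N) = 4.08 - 0.89*5.4 = -0.726
N = 10^-0.726 = 0.187932
T = 1/N = 1/0.187932 = 5.3211 years

5.3211


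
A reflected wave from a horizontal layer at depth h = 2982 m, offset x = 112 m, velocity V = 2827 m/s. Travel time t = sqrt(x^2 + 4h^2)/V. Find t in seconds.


x^2 + 4h^2 = 112^2 + 4*2982^2 = 12544 + 35569296 = 35581840
sqrt(35581840) = 5965.0516
t = 5965.0516 / 2827 = 2.11 s

2.11


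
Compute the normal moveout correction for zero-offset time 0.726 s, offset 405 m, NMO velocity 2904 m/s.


x/Vnmo = 405/2904 = 0.139463
(x/Vnmo)^2 = 0.01945
t0^2 = 0.527076
sqrt(0.527076 + 0.01945) = 0.739274
dt = 0.739274 - 0.726 = 0.013274

0.013274


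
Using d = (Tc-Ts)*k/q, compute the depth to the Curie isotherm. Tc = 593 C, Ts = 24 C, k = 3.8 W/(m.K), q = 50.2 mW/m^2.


T_Curie - T_surf = 593 - 24 = 569 C
Convert q to W/m^2: 50.2 mW/m^2 = 0.0502 W/m^2
d = 569 * 3.8 / 0.0502 = 43071.71 m

43071.71


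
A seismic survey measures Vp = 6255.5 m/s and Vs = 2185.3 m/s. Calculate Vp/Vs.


Vp/Vs = 6255.5 / 2185.3
= 2.8625

2.8625


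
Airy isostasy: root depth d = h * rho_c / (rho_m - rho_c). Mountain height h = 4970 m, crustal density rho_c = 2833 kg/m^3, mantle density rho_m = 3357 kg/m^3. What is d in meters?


rho_m - rho_c = 3357 - 2833 = 524
d = 4970 * 2833 / 524
= 14080010 / 524
= 26870.25 m

26870.25


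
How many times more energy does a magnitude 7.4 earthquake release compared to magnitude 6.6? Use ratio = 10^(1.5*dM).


M2 - M1 = 7.4 - 6.6 = 0.8
1.5 * 0.8 = 1.2
ratio = 10^1.2 = 15.85

15.85


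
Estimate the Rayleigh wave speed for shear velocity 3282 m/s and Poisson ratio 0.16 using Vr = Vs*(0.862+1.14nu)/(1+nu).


Numerator factor = 0.862 + 1.14*0.16 = 1.0444
Denominator = 1 + 0.16 = 1.16
Vr = 3282 * 1.0444 / 1.16 = 2954.93 m/s

2954.93


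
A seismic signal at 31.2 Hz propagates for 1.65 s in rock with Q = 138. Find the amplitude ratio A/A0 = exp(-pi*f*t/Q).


pi*f*t/Q = pi*31.2*1.65/138 = 1.171951
A/A0 = exp(-1.171951) = 0.309762

0.309762


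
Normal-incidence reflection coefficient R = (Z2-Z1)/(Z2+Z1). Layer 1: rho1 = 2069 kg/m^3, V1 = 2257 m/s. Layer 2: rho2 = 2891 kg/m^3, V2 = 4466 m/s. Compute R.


Z1 = 2069 * 2257 = 4669733
Z2 = 2891 * 4466 = 12911206
R = (12911206 - 4669733) / (12911206 + 4669733) = 8241473 / 17580939 = 0.4688

0.4688


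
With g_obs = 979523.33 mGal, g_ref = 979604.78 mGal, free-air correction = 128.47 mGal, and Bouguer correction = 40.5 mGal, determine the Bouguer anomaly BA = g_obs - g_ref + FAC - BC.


BA = g_obs - g_ref + FAC - BC
= 979523.33 - 979604.78 + 128.47 - 40.5
= 6.52 mGal

6.52


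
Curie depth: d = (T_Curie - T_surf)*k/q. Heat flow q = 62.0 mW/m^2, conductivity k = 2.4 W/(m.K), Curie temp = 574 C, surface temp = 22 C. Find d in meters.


T_Curie - T_surf = 574 - 22 = 552 C
Convert q to W/m^2: 62.0 mW/m^2 = 0.062 W/m^2
d = 552 * 2.4 / 0.062 = 21367.74 m

21367.74


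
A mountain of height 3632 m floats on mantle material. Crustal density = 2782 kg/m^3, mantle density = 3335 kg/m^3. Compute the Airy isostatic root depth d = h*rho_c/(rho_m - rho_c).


rho_m - rho_c = 3335 - 2782 = 553
d = 3632 * 2782 / 553
= 10104224 / 553
= 18271.65 m

18271.65


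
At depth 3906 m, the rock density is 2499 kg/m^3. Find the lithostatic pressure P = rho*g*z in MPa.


P = rho * g * z / 1e6
= 2499 * 9.81 * 3906 / 1e6
= 95756332.14 / 1e6
= 95.7563 MPa

95.7563


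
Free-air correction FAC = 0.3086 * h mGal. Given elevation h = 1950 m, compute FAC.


FAC = 0.3086 * h
= 0.3086 * 1950
= 601.77 mGal

601.77


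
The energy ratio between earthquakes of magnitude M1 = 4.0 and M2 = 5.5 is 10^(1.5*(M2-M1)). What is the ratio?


M2 - M1 = 5.5 - 4.0 = 1.5
1.5 * 1.5 = 2.25
ratio = 10^2.25 = 177.83

177.83


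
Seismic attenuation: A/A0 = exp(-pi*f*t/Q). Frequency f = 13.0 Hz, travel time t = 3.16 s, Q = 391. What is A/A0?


pi*f*t/Q = pi*13.0*3.16/391 = 0.330068
A/A0 = exp(-0.330068) = 0.718875

0.718875


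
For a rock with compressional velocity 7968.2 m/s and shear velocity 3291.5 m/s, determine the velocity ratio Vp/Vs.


Vp/Vs = 7968.2 / 3291.5
= 2.4208

2.4208


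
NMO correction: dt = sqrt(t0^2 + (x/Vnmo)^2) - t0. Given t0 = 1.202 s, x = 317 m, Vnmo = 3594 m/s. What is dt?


x/Vnmo = 317/3594 = 0.088203
(x/Vnmo)^2 = 0.00778
t0^2 = 1.444804
sqrt(1.444804 + 0.00778) = 1.205232
dt = 1.205232 - 1.202 = 0.003232

0.003232


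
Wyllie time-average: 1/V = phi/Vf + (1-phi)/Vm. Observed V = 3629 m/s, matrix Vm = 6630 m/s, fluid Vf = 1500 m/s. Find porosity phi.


1/V - 1/Vm = 1/3629 - 1/6630 = 0.00012473
1/Vf - 1/Vm = 1/1500 - 1/6630 = 0.00051584
phi = 0.00012473 / 0.00051584 = 0.2418

0.2418


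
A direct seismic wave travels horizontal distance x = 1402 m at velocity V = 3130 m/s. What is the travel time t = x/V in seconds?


t = x / V
= 1402 / 3130
= 0.4479 s

0.4479


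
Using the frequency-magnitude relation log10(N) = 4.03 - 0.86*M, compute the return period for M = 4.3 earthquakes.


log10(N) = 4.03 - 0.86*4.3 = 0.332
N = 10^0.332 = 2.14783
T = 1/N = 1/2.14783 = 0.4656 years

0.4656


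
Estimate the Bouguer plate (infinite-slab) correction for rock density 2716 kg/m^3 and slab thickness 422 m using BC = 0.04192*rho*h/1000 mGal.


BC = 0.04192 * rho * h / 1000
= 0.04192 * 2716 * 422 / 1000
= 48.0467 mGal

48.0467


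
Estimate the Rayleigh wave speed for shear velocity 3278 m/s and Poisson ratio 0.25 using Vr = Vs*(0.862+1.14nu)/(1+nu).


Numerator factor = 0.862 + 1.14*0.25 = 1.147
Denominator = 1 + 0.25 = 1.25
Vr = 3278 * 1.147 / 1.25 = 3007.89 m/s

3007.89


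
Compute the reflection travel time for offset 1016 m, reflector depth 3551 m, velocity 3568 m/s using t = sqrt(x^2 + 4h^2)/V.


x^2 + 4h^2 = 1016^2 + 4*3551^2 = 1032256 + 50438404 = 51470660
sqrt(51470660) = 7174.3055
t = 7174.3055 / 3568 = 2.0107 s

2.0107


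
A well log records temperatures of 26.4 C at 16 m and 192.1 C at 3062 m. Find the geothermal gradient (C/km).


dT = 192.1 - 26.4 = 165.7 C
dz = 3062 - 16 = 3046 m
gradient = dT/dz * 1000 = 165.7/3046 * 1000 = 54.3992 C/km

54.3992


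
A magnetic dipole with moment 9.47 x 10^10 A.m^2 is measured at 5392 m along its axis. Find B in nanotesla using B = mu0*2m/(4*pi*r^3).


m = 9.47 x 10^10 = 94700000000 A.m^2
2m = 189400000000 A.m^2
r^3 = 5392^3 = 156765196288
B = (4pi*10^-7) * 189400000000 / (4*pi * 156765196288) * 1e9
= 238007.059436 / 1969969555987.77 * 1e9
= 120.8176 nT

120.8176


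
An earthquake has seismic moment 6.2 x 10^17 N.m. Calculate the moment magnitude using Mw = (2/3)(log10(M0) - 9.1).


log10(M0) = log10(6.2 x 10^17) = 17.7924
Mw = 2/3 * (17.7924 - 9.1)
= 2/3 * 8.6924
= 5.79

5.79


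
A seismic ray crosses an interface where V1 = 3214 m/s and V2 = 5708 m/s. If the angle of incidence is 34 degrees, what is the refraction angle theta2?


sin(theta1) = sin(34 deg) = 0.559193
sin(theta2) = V2/V1 * sin(theta1) = 5708/3214 * 0.559193 = 0.993115
theta2 = arcsin(0.993115) = 83.273 degrees

83.273


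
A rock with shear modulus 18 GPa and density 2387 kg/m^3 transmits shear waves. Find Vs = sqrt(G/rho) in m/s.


Convert G to Pa: G = 18e9 Pa
Compute G/rho = 18e9 / 2387 = 7540846.2505
Vs = sqrt(7540846.2505) = 2746.06 m/s

2746.06


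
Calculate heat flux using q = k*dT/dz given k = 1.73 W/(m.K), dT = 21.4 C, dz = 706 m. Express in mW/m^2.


q = k * dT / dz * 1000
= 1.73 * 21.4 / 706 * 1000
= 0.052439 * 1000
= 52.4391 mW/m^2

52.4391


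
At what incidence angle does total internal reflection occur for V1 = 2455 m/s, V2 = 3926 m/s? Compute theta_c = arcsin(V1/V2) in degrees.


V1/V2 = 2455/3926 = 0.625318
theta_c = arcsin(0.625318) = 38.7056 degrees

38.7056


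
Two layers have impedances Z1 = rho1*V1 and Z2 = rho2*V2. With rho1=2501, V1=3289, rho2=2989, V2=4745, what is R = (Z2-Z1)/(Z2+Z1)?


Z1 = 2501 * 3289 = 8225789
Z2 = 2989 * 4745 = 14182805
R = (14182805 - 8225789) / (14182805 + 8225789) = 5957016 / 22408594 = 0.2658

0.2658


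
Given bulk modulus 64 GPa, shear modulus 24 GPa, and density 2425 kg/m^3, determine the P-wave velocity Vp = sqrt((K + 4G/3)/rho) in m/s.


First compute the effective modulus:
K + 4G/3 = 64e9 + 4*24e9/3 = 96000000000.0 Pa
Then divide by density:
96000000000.0 / 2425 = 39587628.866 Pa/(kg/m^3)
Take the square root:
Vp = sqrt(39587628.866) = 6291.87 m/s

6291.87


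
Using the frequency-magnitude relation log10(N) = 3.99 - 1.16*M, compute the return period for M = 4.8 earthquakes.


log10(N) = 3.99 - 1.16*4.8 = -1.578
N = 10^-1.578 = 0.026424
T = 1/N = 1/0.026424 = 37.8443 years

37.8443


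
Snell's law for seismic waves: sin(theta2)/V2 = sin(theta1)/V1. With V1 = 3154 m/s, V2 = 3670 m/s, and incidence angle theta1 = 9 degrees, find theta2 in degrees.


sin(theta1) = sin(9 deg) = 0.156434
sin(theta2) = V2/V1 * sin(theta1) = 3670/3154 * 0.156434 = 0.182027
theta2 = arcsin(0.182027) = 10.4879 degrees

10.4879


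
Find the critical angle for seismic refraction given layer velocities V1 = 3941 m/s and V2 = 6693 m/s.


V1/V2 = 3941/6693 = 0.588824
theta_c = arcsin(0.588824) = 36.0736 degrees

36.0736


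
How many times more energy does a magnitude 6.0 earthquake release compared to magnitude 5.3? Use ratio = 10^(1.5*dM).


M2 - M1 = 6.0 - 5.3 = 0.7
1.5 * 0.7 = 1.05
ratio = 10^1.05 = 11.22

11.22


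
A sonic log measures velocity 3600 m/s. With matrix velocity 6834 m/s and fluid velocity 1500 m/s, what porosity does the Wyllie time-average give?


1/V - 1/Vm = 1/3600 - 1/6834 = 0.00013145
1/Vf - 1/Vm = 1/1500 - 1/6834 = 0.00052034
phi = 0.00013145 / 0.00052034 = 0.2526

0.2526


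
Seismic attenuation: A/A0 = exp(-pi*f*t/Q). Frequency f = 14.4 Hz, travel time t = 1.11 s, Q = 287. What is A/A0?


pi*f*t/Q = pi*14.4*1.11/287 = 0.174966
A/A0 = exp(-0.174966) = 0.839486

0.839486


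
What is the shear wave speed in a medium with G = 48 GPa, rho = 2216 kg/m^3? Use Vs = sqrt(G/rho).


Convert G to Pa: G = 48e9 Pa
Compute G/rho = 48e9 / 2216 = 21660649.8195
Vs = sqrt(21660649.8195) = 4654.1 m/s

4654.1


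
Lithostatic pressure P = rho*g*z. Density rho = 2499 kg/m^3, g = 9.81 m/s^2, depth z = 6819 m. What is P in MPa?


P = rho * g * z / 1e6
= 2499 * 9.81 * 6819 / 1e6
= 167169080.61 / 1e6
= 167.1691 MPa

167.1691


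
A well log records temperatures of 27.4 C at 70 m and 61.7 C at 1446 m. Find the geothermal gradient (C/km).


dT = 61.7 - 27.4 = 34.3 C
dz = 1446 - 70 = 1376 m
gradient = dT/dz * 1000 = 34.3/1376 * 1000 = 24.9273 C/km

24.9273


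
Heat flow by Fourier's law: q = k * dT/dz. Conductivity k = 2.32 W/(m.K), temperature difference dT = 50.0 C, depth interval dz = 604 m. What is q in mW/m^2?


q = k * dT / dz * 1000
= 2.32 * 50.0 / 604 * 1000
= 0.192053 * 1000
= 192.053 mW/m^2

192.053


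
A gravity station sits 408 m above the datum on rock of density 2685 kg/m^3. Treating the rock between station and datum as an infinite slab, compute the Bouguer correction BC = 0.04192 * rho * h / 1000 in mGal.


BC = 0.04192 * rho * h / 1000
= 0.04192 * 2685 * 408 / 1000
= 45.9225 mGal

45.9225


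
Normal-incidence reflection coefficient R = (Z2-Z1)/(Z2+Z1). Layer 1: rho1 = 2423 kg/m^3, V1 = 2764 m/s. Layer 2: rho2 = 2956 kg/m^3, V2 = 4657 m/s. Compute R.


Z1 = 2423 * 2764 = 6697172
Z2 = 2956 * 4657 = 13766092
R = (13766092 - 6697172) / (13766092 + 6697172) = 7068920 / 20463264 = 0.3454

0.3454


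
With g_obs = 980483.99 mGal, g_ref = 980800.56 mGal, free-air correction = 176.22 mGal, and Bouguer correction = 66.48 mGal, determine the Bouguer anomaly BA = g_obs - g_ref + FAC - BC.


BA = g_obs - g_ref + FAC - BC
= 980483.99 - 980800.56 + 176.22 - 66.48
= -206.83 mGal

-206.83


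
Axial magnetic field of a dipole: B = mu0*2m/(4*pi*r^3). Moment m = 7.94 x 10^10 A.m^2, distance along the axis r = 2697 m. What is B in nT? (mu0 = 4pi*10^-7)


m = 7.94 x 10^10 = 79400000000 A.m^2
2m = 158800000000 A.m^2
r^3 = 2697^3 = 19617462873
B = (4pi*10^-7) * 158800000000 / (4*pi * 19617462873) * 1e9
= 199553.965356 / 246520308975.55 * 1e9
= 809.4829 nT

809.4829


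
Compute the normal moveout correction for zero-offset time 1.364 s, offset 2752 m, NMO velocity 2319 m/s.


x/Vnmo = 2752/2319 = 1.186718
(x/Vnmo)^2 = 1.408301
t0^2 = 1.860496
sqrt(1.860496 + 1.408301) = 1.807981
dt = 1.807981 - 1.364 = 0.443981

0.443981


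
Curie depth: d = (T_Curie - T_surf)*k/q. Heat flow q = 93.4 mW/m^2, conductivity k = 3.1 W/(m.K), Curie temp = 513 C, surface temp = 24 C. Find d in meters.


T_Curie - T_surf = 513 - 24 = 489 C
Convert q to W/m^2: 93.4 mW/m^2 = 0.0934 W/m^2
d = 489 * 3.1 / 0.0934 = 16230.19 m

16230.19


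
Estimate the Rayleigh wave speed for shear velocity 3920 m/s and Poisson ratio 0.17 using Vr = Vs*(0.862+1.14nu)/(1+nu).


Numerator factor = 0.862 + 1.14*0.17 = 1.0558
Denominator = 1 + 0.17 = 1.17
Vr = 3920 * 1.0558 / 1.17 = 3537.38 m/s

3537.38


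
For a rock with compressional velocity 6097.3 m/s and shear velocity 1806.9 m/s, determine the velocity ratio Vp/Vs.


Vp/Vs = 6097.3 / 1806.9
= 3.3745

3.3745


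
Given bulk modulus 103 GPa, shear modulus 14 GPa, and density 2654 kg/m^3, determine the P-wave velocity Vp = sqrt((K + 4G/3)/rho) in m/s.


First compute the effective modulus:
K + 4G/3 = 103e9 + 4*14e9/3 = 121666666666.67 Pa
Then divide by density:
121666666666.67 / 2654 = 45842753.0771 Pa/(kg/m^3)
Take the square root:
Vp = sqrt(45842753.0771) = 6770.73 m/s

6770.73


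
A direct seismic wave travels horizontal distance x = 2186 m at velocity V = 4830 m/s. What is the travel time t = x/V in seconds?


t = x / V
= 2186 / 4830
= 0.4526 s

0.4526


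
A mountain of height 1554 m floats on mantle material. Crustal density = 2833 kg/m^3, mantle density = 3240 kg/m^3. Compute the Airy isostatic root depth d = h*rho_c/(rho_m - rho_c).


rho_m - rho_c = 3240 - 2833 = 407
d = 1554 * 2833 / 407
= 4402482 / 407
= 10816.91 m

10816.91


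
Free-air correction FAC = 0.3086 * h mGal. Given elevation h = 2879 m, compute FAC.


FAC = 0.3086 * h
= 0.3086 * 2879
= 888.4594 mGal

888.4594


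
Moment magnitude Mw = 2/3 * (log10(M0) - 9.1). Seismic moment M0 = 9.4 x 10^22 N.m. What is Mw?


log10(M0) = log10(9.4 x 10^22) = 22.9731
Mw = 2/3 * (22.9731 - 9.1)
= 2/3 * 13.8731
= 9.25

9.25


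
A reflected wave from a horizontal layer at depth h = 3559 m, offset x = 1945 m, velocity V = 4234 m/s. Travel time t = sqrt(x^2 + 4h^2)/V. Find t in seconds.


x^2 + 4h^2 = 1945^2 + 4*3559^2 = 3783025 + 50665924 = 54448949
sqrt(54448949) = 7378.9531
t = 7378.9531 / 4234 = 1.7428 s

1.7428


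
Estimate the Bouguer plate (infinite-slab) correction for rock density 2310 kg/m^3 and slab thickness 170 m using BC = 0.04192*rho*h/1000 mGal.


BC = 0.04192 * rho * h / 1000
= 0.04192 * 2310 * 170 / 1000
= 16.462 mGal

16.462


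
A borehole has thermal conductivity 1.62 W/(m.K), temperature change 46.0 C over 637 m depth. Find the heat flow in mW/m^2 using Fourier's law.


q = k * dT / dz * 1000
= 1.62 * 46.0 / 637 * 1000
= 0.116986 * 1000
= 116.9859 mW/m^2

116.9859


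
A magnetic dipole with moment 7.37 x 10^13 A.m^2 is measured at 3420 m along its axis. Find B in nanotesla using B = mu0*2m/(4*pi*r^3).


m = 7.37 x 10^13 = 73700000000000 A.m^2
2m = 147400000000000 A.m^2
r^3 = 3420^3 = 40001688000
B = (4pi*10^-7) * 147400000000000 / (4*pi * 40001688000) * 1e9
= 185228302.855654 / 502676036607.96 * 1e9
= 368484.45 nT

368484.45


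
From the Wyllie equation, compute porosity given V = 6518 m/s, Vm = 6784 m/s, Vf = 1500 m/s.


1/V - 1/Vm = 1/6518 - 1/6784 = 6.02e-06
1/Vf - 1/Vm = 1/1500 - 1/6784 = 0.00051926
phi = 6.02e-06 / 0.00051926 = 0.0116

0.0116


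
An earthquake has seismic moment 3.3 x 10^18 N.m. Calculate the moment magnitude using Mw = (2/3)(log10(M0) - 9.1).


log10(M0) = log10(3.3 x 10^18) = 18.5185
Mw = 2/3 * (18.5185 - 9.1)
= 2/3 * 9.4185
= 6.28

6.28


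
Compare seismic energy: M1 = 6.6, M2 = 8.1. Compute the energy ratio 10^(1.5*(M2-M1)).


M2 - M1 = 8.1 - 6.6 = 1.5
1.5 * 1.5 = 2.25
ratio = 10^2.25 = 177.83

177.83


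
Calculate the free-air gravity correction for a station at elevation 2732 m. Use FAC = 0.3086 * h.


FAC = 0.3086 * h
= 0.3086 * 2732
= 843.0952 mGal

843.0952


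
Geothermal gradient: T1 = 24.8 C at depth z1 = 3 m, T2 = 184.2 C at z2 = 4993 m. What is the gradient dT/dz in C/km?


dT = 184.2 - 24.8 = 159.4 C
dz = 4993 - 3 = 4990 m
gradient = dT/dz * 1000 = 159.4/4990 * 1000 = 31.9439 C/km

31.9439


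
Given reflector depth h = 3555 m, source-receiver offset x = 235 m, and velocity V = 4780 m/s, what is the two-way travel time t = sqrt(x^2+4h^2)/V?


x^2 + 4h^2 = 235^2 + 4*3555^2 = 55225 + 50552100 = 50607325
sqrt(50607325) = 7113.8826
t = 7113.8826 / 4780 = 1.4883 s

1.4883


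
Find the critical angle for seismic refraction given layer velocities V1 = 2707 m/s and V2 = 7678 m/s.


V1/V2 = 2707/7678 = 0.352566
theta_c = arcsin(0.352566) = 20.6443 degrees

20.6443


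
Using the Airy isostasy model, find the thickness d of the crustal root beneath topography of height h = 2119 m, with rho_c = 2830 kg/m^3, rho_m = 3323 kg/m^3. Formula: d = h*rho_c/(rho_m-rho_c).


rho_m - rho_c = 3323 - 2830 = 493
d = 2119 * 2830 / 493
= 5996770 / 493
= 12163.83 m

12163.83


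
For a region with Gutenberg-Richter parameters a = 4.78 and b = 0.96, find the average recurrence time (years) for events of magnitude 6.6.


log10(N) = 4.78 - 0.96*6.6 = -1.556
N = 10^-1.556 = 0.027797
T = 1/N = 1/0.027797 = 35.9749 years

35.9749


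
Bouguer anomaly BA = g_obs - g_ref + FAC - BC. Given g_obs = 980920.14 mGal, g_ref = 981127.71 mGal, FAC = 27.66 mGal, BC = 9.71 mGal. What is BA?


BA = g_obs - g_ref + FAC - BC
= 980920.14 - 981127.71 + 27.66 - 9.71
= -189.62 mGal

-189.62


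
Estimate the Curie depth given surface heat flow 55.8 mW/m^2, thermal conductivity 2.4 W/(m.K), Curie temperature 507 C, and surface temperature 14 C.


T_Curie - T_surf = 507 - 14 = 493 C
Convert q to W/m^2: 55.8 mW/m^2 = 0.0558 W/m^2
d = 493 * 2.4 / 0.0558 = 21204.3 m

21204.3


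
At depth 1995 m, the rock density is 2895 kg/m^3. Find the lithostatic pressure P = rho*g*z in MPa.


P = rho * g * z / 1e6
= 2895 * 9.81 * 1995 / 1e6
= 56657900.25 / 1e6
= 56.6579 MPa

56.6579


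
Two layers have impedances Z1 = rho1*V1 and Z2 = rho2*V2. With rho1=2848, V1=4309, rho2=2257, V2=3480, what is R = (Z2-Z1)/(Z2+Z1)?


Z1 = 2848 * 4309 = 12272032
Z2 = 2257 * 3480 = 7854360
R = (7854360 - 12272032) / (7854360 + 12272032) = -4417672 / 20126392 = -0.2195

-0.2195


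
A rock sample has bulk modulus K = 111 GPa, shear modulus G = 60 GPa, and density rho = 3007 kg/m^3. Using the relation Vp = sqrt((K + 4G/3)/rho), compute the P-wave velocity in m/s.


First compute the effective modulus:
K + 4G/3 = 111e9 + 4*60e9/3 = 191000000000.0 Pa
Then divide by density:
191000000000.0 / 3007 = 63518456.9338 Pa/(kg/m^3)
Take the square root:
Vp = sqrt(63518456.9338) = 7969.85 m/s

7969.85


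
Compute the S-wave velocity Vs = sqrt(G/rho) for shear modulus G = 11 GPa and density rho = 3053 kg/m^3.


Convert G to Pa: G = 11e9 Pa
Compute G/rho = 11e9 / 3053 = 3603013.4294
Vs = sqrt(3603013.4294) = 1898.16 m/s

1898.16


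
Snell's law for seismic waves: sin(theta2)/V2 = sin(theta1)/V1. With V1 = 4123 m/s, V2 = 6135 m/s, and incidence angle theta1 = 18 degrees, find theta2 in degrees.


sin(theta1) = sin(18 deg) = 0.309017
sin(theta2) = V2/V1 * sin(theta1) = 6135/4123 * 0.309017 = 0.459815
theta2 = arcsin(0.459815) = 27.3752 degrees

27.3752


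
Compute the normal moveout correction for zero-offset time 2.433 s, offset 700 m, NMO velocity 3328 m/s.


x/Vnmo = 700/3328 = 0.210337
(x/Vnmo)^2 = 0.044241
t0^2 = 5.919489
sqrt(5.919489 + 0.044241) = 2.442075
dt = 2.442075 - 2.433 = 0.009075

0.009075


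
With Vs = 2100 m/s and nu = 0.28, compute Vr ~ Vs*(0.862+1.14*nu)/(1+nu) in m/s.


Numerator factor = 0.862 + 1.14*0.28 = 1.1812
Denominator = 1 + 0.28 = 1.28
Vr = 2100 * 1.1812 / 1.28 = 1937.91 m/s

1937.91


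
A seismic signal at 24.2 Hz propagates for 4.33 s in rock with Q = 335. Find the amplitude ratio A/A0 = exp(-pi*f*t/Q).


pi*f*t/Q = pi*24.2*4.33/335 = 0.982671
A/A0 = exp(-0.982671) = 0.37431

0.37431


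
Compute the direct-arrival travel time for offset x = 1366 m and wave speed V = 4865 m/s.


t = x / V
= 1366 / 4865
= 0.2808 s

0.2808


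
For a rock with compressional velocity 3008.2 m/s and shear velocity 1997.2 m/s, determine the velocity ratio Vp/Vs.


Vp/Vs = 3008.2 / 1997.2
= 1.5062

1.5062


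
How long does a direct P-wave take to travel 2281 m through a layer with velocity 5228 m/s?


t = x / V
= 2281 / 5228
= 0.4363 s

0.4363


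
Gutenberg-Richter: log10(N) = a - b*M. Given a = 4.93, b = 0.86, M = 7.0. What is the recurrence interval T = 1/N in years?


log10(N) = 4.93 - 0.86*7.0 = -1.09
N = 10^-1.09 = 0.081283
T = 1/N = 1/0.081283 = 12.3027 years

12.3027


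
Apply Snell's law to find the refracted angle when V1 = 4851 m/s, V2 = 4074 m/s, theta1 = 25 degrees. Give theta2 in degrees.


sin(theta1) = sin(25 deg) = 0.422618
sin(theta2) = V2/V1 * sin(theta1) = 4074/4851 * 0.422618 = 0.354926
theta2 = arcsin(0.354926) = 20.7889 degrees

20.7889


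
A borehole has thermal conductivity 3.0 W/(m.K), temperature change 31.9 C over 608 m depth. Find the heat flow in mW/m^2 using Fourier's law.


q = k * dT / dz * 1000
= 3.0 * 31.9 / 608 * 1000
= 0.157401 * 1000
= 157.4013 mW/m^2

157.4013


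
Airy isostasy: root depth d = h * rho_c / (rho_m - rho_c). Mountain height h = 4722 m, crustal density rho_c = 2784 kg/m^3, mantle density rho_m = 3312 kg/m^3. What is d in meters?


rho_m - rho_c = 3312 - 2784 = 528
d = 4722 * 2784 / 528
= 13146048 / 528
= 24897.82 m

24897.82


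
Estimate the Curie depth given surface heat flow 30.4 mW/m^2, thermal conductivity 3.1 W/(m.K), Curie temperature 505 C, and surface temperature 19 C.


T_Curie - T_surf = 505 - 19 = 486 C
Convert q to W/m^2: 30.4 mW/m^2 = 0.0304 W/m^2
d = 486 * 3.1 / 0.0304 = 49559.21 m

49559.21


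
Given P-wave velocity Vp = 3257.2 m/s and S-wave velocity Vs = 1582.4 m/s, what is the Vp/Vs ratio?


Vp/Vs = 3257.2 / 1582.4
= 2.0584

2.0584


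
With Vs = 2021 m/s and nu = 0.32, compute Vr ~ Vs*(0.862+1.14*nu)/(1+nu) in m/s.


Numerator factor = 0.862 + 1.14*0.32 = 1.2268
Denominator = 1 + 0.32 = 1.32
Vr = 2021 * 1.2268 / 1.32 = 1878.31 m/s

1878.31


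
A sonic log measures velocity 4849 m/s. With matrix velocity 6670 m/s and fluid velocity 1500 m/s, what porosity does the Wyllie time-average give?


1/V - 1/Vm = 1/4849 - 1/6670 = 5.63e-05
1/Vf - 1/Vm = 1/1500 - 1/6670 = 0.00051674
phi = 5.63e-05 / 0.00051674 = 0.109

0.109


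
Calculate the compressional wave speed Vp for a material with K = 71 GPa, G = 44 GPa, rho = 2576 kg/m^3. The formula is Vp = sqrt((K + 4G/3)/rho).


First compute the effective modulus:
K + 4G/3 = 71e9 + 4*44e9/3 = 129666666666.67 Pa
Then divide by density:
129666666666.67 / 2576 = 50336438.9234 Pa/(kg/m^3)
Take the square root:
Vp = sqrt(50336438.9234) = 7094.82 m/s

7094.82


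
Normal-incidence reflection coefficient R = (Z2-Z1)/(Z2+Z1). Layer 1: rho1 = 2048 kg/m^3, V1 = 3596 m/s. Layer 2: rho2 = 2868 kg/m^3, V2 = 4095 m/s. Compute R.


Z1 = 2048 * 3596 = 7364608
Z2 = 2868 * 4095 = 11744460
R = (11744460 - 7364608) / (11744460 + 7364608) = 4379852 / 19109068 = 0.2292

0.2292


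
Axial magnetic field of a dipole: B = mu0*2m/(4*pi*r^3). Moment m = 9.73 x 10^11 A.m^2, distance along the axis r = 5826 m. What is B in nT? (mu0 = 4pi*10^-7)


m = 9.73 x 10^11 = 973000000000 A.m^2
2m = 1946000000000 A.m^2
r^3 = 5826^3 = 197747699976
B = (4pi*10^-7) * 1946000000000 / (4*pi * 197747699976) * 1e9
= 2445415.721554 / 2484970886035.52 * 1e9
= 984.0822 nT

984.0822


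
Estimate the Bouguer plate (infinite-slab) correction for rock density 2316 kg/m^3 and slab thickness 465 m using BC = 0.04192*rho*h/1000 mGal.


BC = 0.04192 * rho * h / 1000
= 0.04192 * 2316 * 465 / 1000
= 45.1453 mGal

45.1453


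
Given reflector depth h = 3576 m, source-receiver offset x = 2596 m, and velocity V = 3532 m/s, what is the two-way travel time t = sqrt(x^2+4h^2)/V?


x^2 + 4h^2 = 2596^2 + 4*3576^2 = 6739216 + 51151104 = 57890320
sqrt(57890320) = 7608.5689
t = 7608.5689 / 3532 = 2.1542 s

2.1542


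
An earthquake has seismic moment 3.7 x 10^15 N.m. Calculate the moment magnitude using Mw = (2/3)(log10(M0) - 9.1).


log10(M0) = log10(3.7 x 10^15) = 15.5682
Mw = 2/3 * (15.5682 - 9.1)
= 2/3 * 6.4682
= 4.31

4.31


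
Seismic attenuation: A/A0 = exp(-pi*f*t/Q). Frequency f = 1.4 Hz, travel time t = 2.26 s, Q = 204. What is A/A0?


pi*f*t/Q = pi*1.4*2.26/204 = 0.048725
A/A0 = exp(-0.048725) = 0.952443

0.952443


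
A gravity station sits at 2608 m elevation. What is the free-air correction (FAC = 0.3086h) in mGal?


FAC = 0.3086 * h
= 0.3086 * 2608
= 804.8288 mGal

804.8288


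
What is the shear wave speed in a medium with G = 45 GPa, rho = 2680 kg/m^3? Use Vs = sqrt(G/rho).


Convert G to Pa: G = 45e9 Pa
Compute G/rho = 45e9 / 2680 = 16791044.7761
Vs = sqrt(16791044.7761) = 4097.69 m/s

4097.69


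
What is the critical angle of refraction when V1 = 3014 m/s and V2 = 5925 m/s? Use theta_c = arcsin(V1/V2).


V1/V2 = 3014/5925 = 0.508692
theta_c = arcsin(0.508692) = 30.5767 degrees

30.5767


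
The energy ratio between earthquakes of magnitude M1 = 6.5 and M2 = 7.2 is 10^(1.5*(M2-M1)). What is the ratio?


M2 - M1 = 7.2 - 6.5 = 0.7
1.5 * 0.7 = 1.05
ratio = 10^1.05 = 11.22

11.22


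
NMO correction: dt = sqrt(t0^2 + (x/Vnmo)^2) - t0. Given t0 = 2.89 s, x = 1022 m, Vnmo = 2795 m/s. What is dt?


x/Vnmo = 1022/2795 = 0.365653
(x/Vnmo)^2 = 0.133702
t0^2 = 8.3521
sqrt(8.3521 + 0.133702) = 2.91304
dt = 2.91304 - 2.89 = 0.02304

0.02304


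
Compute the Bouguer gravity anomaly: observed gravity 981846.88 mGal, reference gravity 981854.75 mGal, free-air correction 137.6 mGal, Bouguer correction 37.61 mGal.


BA = g_obs - g_ref + FAC - BC
= 981846.88 - 981854.75 + 137.6 - 37.61
= 92.12 mGal

92.12


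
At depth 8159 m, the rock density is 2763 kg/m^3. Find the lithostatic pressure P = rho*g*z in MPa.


P = rho * g * z / 1e6
= 2763 * 9.81 * 8159 / 1e6
= 221149939.77 / 1e6
= 221.1499 MPa

221.1499


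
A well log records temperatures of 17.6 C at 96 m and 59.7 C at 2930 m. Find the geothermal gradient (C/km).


dT = 59.7 - 17.6 = 42.1 C
dz = 2930 - 96 = 2834 m
gradient = dT/dz * 1000 = 42.1/2834 * 1000 = 14.8553 C/km

14.8553


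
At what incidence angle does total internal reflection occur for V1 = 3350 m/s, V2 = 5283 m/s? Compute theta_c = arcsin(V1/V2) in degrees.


V1/V2 = 3350/5283 = 0.634109
theta_c = arcsin(0.634109) = 39.354 degrees

39.354


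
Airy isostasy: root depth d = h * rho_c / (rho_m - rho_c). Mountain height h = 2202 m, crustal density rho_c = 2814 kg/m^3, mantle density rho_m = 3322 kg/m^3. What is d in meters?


rho_m - rho_c = 3322 - 2814 = 508
d = 2202 * 2814 / 508
= 6196428 / 508
= 12197.69 m

12197.69


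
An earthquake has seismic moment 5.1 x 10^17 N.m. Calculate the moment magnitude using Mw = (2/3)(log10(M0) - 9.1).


log10(M0) = log10(5.1 x 10^17) = 17.7076
Mw = 2/3 * (17.7076 - 9.1)
= 2/3 * 8.6076
= 5.74

5.74


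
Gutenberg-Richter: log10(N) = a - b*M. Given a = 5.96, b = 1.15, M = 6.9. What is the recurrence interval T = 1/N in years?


log10(N) = 5.96 - 1.15*6.9 = -1.975
N = 10^-1.975 = 0.010593
T = 1/N = 1/0.010593 = 94.4061 years

94.4061


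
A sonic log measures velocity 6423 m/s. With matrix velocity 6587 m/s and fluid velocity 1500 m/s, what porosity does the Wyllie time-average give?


1/V - 1/Vm = 1/6423 - 1/6587 = 3.88e-06
1/Vf - 1/Vm = 1/1500 - 1/6587 = 0.00051485
phi = 3.88e-06 / 0.00051485 = 0.0075

0.0075


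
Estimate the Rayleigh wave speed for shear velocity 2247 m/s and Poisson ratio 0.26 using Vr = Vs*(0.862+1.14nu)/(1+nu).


Numerator factor = 0.862 + 1.14*0.26 = 1.1584
Denominator = 1 + 0.26 = 1.26
Vr = 2247 * 1.1584 / 1.26 = 2065.81 m/s

2065.81


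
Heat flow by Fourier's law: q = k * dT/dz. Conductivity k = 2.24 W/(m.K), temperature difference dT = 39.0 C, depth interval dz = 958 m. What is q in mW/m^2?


q = k * dT / dz * 1000
= 2.24 * 39.0 / 958 * 1000
= 0.09119 * 1000
= 91.19 mW/m^2

91.19


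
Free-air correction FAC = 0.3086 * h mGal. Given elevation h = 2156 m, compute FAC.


FAC = 0.3086 * h
= 0.3086 * 2156
= 665.3416 mGal

665.3416


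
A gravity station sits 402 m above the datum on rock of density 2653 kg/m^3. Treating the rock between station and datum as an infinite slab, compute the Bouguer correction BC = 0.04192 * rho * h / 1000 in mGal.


BC = 0.04192 * rho * h / 1000
= 0.04192 * 2653 * 402 / 1000
= 44.7079 mGal

44.7079


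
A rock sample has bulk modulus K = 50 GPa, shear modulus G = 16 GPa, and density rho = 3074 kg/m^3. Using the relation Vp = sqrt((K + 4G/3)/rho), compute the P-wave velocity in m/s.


First compute the effective modulus:
K + 4G/3 = 50e9 + 4*16e9/3 = 71333333333.33 Pa
Then divide by density:
71333333333.33 / 3074 = 23205378.4429 Pa/(kg/m^3)
Take the square root:
Vp = sqrt(23205378.4429) = 4817.2 m/s

4817.2


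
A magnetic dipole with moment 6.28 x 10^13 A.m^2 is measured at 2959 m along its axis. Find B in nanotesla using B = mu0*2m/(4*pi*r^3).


m = 6.28 x 10^13 = 62800000000000 A.m^2
2m = 125600000000000 A.m^2
r^3 = 2959^3 = 25908060079
B = (4pi*10^-7) * 125600000000000 / (4*pi * 25908060079) * 1e9
= 157833614.916351 / 325570284851.8 * 1e9
= 484791.2179 nT

484791.2179


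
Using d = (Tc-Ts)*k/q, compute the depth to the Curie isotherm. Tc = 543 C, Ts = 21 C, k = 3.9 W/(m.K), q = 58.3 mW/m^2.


T_Curie - T_surf = 543 - 21 = 522 C
Convert q to W/m^2: 58.3 mW/m^2 = 0.0583 W/m^2
d = 522 * 3.9 / 0.0583 = 34919.38 m

34919.38


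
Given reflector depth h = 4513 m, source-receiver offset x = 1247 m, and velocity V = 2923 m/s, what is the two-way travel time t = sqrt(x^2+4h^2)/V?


x^2 + 4h^2 = 1247^2 + 4*4513^2 = 1555009 + 81468676 = 83023685
sqrt(83023685) = 9111.7334
t = 9111.7334 / 2923 = 3.1173 s

3.1173
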